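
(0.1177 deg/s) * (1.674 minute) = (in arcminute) 1 deg/s = 0.017453293 rad/s, so 0.1177 deg/s = 0.1177 * 0.017453293 = 0.0020542525 rad/s. 1 minute = 60 s, so 1.674 minute = 1.674 * 60 = 100.44 s. Combine: 0.0020542525 rad/s * 100.44 s = 0.20632912 rad. 1 arcminute = 0.00029088821 rad, so 0.20632912 rad = 0.20632912 / 0.00029088821 = 709.30728 arcminute ≈ 709.3 arcminute (4 s.f.). Final answer: 709.3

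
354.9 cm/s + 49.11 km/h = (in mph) 1 cm/s = 0.01 m/s, so 354.9 cm/s = 354.9 * 0.01 = 3.549 m/s. 1 km/h = 0.27777778 m/s, so 49.11 km/h = 49.11 * 0.27777778 = 13.641667 m/s. Sum: 3.549 + 13.641667 = 17.190667 m/s. 1 mph = 0.44704 m/s, so 17.190667 m/s = 17.190667 / 0.44704 = 38.454426 mph ≈ 38.45 mph (4 s.f.). Final answer: 38.45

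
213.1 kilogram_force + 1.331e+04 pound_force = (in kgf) 6250. Check: 1 kilogram_force = 9.80665 N, so 213.1 kilogram_force = 213.1 * 9.80665 = 2089.7971 N. 1 pound_force = 4.4482216 N, so 1.331e+04 pound_force = 1.331e+04 * 4.4482216 = 59205.83 N. Sum: 2089.7971 + 59205.83 = 61295.627 N. 1 kgf = 9.80665 N, so 61295.627 N = 61295.627 / 9.80665 = 6250.4144 kgf ≈ 6250 kgf (4 s.f.).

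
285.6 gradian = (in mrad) 1 gradian = 0.015707963 rad, so 285.6 gradian = 285.6 * 0.015707963 = 4.4861943 rad. 1 mrad = 0.001 rad, so 4.4861943 rad = 4.4861943 / 0.001 = 4486.1943 mrad ≈ 4486 mrad (4 s.f.). Final answer: 4486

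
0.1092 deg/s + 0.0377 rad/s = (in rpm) 0.3782. Check: 1 deg/s = 0.017453293 rad/s, so 0.1092 deg/s = 0.1092 * 0.017453293 = 0.0019058995 rad/s. 0.0377 rad/s is already in rad/s. Sum: 0.0019058995 + 0.0377 = 0.0396059 rad/s. 1 rpm = 0.10471976 rad/s, so 0.0396059 rad/s = 0.0396059 / 0.10471976 = 0.37820848 rpm ≈ 0.3782 rpm (4 s.f.).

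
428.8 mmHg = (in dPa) 1 mmHg = 133.32237 Pa, so 428.8 mmHg = 428.8 * 133.32237 = 57168.632 Pa. 1 dPa = 0.1 Pa, so 57168.632 Pa = 57168.632 / 0.1 = 571686.32 dPa ≈ 5.717e+05 dPa (4 s.f.). Final answer: 5.717e+05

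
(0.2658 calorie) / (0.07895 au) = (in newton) 1 calorie = 4.184 J, so 0.2658 calorie = 0.2658 * 4.184 = 1.1121072 J. 1 au = 1.4959787e+11 m, so 0.07895 au = 0.07895 * 1.4959787e+11 = 1.1810752e+10 m. Combine: 1.1121072 J / 1.1810752e+10 m = 9.4160576e-11 N. 9.4160576e-11 N = 9.4160576e-11 newton ≈ 9.416e-11 newton (4 s.f.). Final answer: 9.416e-11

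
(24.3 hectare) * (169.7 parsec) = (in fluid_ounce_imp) 1 hectare = 10000 m^2, so 24.3 hectare = 24.3 * 10000 = 243000 m^2. 1 parsec = 3.0856776e+16 m, so 169.7 parsec = 169.7 * 3.0856776e+16 = 5.2363949e+18 m. Combine: 243000 m^2 * 5.2363949e+18 m = 1.2724439e+24 m^3. 1 fluid_ounce_imp = 2.8413063e-05 m^3, so 1.2724439e+24 m^3 = 1.2724439e+24 / 2.8413063e-05 = 4.4783766e+28 fluid_ounce_imp ≈ 4.478e+28 fluid_ounce_imp (4 s.f.). Final answer: 4.478e+28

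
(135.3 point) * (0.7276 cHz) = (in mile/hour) 0.0007769. Check: 1 point = 0.00035277778 m, so 135.3 point = 135.3 * 0.00035277778 = 0.047730833 m. 1 cHz = 0.01 Hz, so 0.7276 cHz = 0.7276 * 0.01 = 0.007276 Hz. Combine: 0.047730833 m * 0.007276 Hz = 0.00034728954 m/s. 1 mile/hour = 0.44704 m/s, so 0.00034728954 m/s = 0.00034728954 / 0.44704 = 0.00077686458 mile/hour ≈ 0.0007769 mile/hour (4 s.f.).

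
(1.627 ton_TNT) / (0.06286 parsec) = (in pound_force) 1 ton_TNT = 4.184e+09 J, so 1.627 ton_TNT = 1.627 * 4.184e+09 = 6.807368e+09 J. 1 parsec = 3.0856776e+16 m, so 0.06286 parsec = 0.06286 * 3.0856776e+16 = 1.9396569e+15 m. Combine: 6.807368e+09 J / 1.9396569e+15 m = 3.5095732e-06 N. 1 pound_force = 4.4482216 N, so 3.5095732e-06 N = 3.5095732e-06 / 4.4482216 = 7.8898345e-07 pound_force ≈ 7.89e-07 pound_force (4 s.f.). Final answer: 7.89e-07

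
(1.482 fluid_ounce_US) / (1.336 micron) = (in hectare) 0.003281. Check: 1 fluid_ounce_US = 2.957353e-05 m^3, so 1.482 fluid_ounce_US = 1.482 * 2.957353e-05 = 4.3827971e-05 m^3. 1 micron = 1e-06 m, so 1.336 micron = 1.336 * 1e-06 = 1.336e-06 m. Combine: 4.3827971e-05 m^3 / 1.336e-06 m = 32.805367 m^2. 1 hectare = 10000 m^2, so 32.805367 m^2 = 32.805367 / 10000 = 0.0032805367 hectare ≈ 0.003281 hectare (4 s.f.).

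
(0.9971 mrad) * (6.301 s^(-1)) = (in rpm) 1 mrad = 0.001 rad, so 0.9971 mrad = 0.9971 * 0.001 = 0.0009971 rad. 6.301 s^(-1) = 6.301 Hz. Combine: 0.0009971 rad * 6.301 Hz = 0.0062827271 rad/s. 1 rpm = 0.10471976 rad/s, so 0.0062827271 rad/s = 0.0062827271 / 0.10471976 = 0.059995624 rpm ≈ 0.06 rpm (4 s.f.). Final answer: 0.06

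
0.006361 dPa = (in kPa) 1 dPa = 0.1 Pa, so 0.006361 dPa = 0.006361 * 0.1 = 0.0006361 Pa. 1 kPa = 1000 Pa, so 0.0006361 Pa = 0.0006361 / 1000 = 6.361e-07 kPa. Final answer: 6.361e-07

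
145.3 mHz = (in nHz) 1.453e+08. Check: 1 mHz = 0.001 Hz, so 145.3 mHz = 145.3 * 0.001 = 0.1453 Hz. 1 nHz = 1e-09 Hz, so 0.1453 Hz = 0.1453 / 1e-09 = 1.453e+08 nHz.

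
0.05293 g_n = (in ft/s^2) 1 g_n = 9.80665 m/s^2, so 0.05293 g_n = 0.05293 * 9.80665 = 0.51906598 m/s^2. 1 ft/s^2 = 0.3048 m/s^2, so 0.51906598 m/s^2 = 0.51906598 / 0.3048 = 1.7029724 ft/s^2 ≈ 1.703 ft/s^2 (4 s.f.). Final answer: 1.703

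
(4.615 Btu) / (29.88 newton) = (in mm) 1 Btu = 1055.0559 J, so 4.615 Btu = 4.615 * 1055.0559 = 4869.0828 J. 29.88 newton = 29.88 N. Combine: 4869.0828 J / 29.88 N = 162.95458 m. 1 mm = 0.001 m, so 162.95458 m = 162.95458 / 0.001 = 162954.58 mm ≈ 1.63e+05 mm (4 s.f.). Final answer: 1.63e+05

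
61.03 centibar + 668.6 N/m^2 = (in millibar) 617. Check: 1 centibar = 1000 Pa, so 61.03 centibar = 61.03 * 1000 = 61030 Pa. 668.6 N/m^2 = 668.6 Pa. Sum: 61030 + 668.6 = 61698.6 Pa. 1 millibar = 100 Pa, so 61698.6 Pa = 61698.6 / 100 = 616.986 millibar ≈ 617 millibar (4 s.f.).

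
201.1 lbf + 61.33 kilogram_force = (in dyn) 1 lbf = 4.4482216 N, so 201.1 lbf = 201.1 * 4.4482216 = 894.53737 N. 1 kilogram_force = 9.80665 N, so 61.33 kilogram_force = 61.33 * 9.80665 = 601.44184 N. Sum: 894.53737 + 601.44184 = 1495.9792 N. 1 dyn = 1e-05 N, so 1495.9792 N = 1495.9792 / 1e-05 = 1.4959792e+08 dyn ≈ 1.496e+08 dyn (4 s.f.). Final answer: 1.496e+08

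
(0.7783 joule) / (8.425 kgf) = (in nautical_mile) 0.7783 joule = 0.7783 J. 1 kgf = 9.80665 N, so 8.425 kgf = 8.425 * 9.80665 = 82.621026 N. Combine: 0.7783 J / 82.621026 N = 0.0094201202 m. 1 nautical_mile = 1852 m, so 0.0094201202 m = 0.0094201202 / 1852 = 5.086458e-06 nautical_mile ≈ 5.086e-06 nautical_mile (4 s.f.). Final answer: 5.086e-06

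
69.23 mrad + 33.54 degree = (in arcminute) 1 mrad = 0.001 rad, so 69.23 mrad = 69.23 * 0.001 = 0.06923 rad. 1 degree = 0.017453293 rad, so 33.54 degree = 33.54 * 0.017453293 = 0.58538343 rad. Sum: 0.06923 + 0.58538343 = 0.65461343 rad. 1 arcminute = 0.00029088821 rad, so 0.65461343 rad = 0.65461343 / 0.00029088821 = 2250.3952 arcminute ≈ 2250 arcminute (4 s.f.). Final answer: 2250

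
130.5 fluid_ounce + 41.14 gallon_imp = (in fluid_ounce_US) 6455. Check: 1 fluid_ounce = 2.957353e-05 m^3, so 130.5 fluid_ounce = 130.5 * 2.957353e-05 = 0.0038593456 m^3. 1 gallon_imp = 0.00454609 m^3, so 41.14 gallon_imp = 41.14 * 0.00454609 = 0.18702614 m^3. Sum: 0.0038593456 + 0.18702614 = 0.19088549 m^3. 1 fluid_ounce_US = 2.957353e-05 m^3, so 0.19088549 m^3 = 0.19088549 / 2.957353e-05 = 6454.6062 fluid_ounce_US ≈ 6455 fluid_ounce_US (4 s.f.).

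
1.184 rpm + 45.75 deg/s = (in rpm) 1 rpm = 0.10471976 rad/s, so 1.184 rpm = 1.184 * 0.10471976 = 0.12398819 rad/s. 1 deg/s = 0.017453293 rad/s, so 45.75 deg/s = 45.75 * 0.017453293 = 0.79848813 rad/s. Sum: 0.12398819 + 0.79848813 = 0.92247632 rad/s. 1 rpm = 0.10471976 rad/s, so 0.92247632 rad/s = 0.92247632 / 0.10471976 = 8.809 rpm. Final answer: 8.809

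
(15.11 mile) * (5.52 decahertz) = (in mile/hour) 1 mile = 1609.344 m, so 15.11 mile = 15.11 * 1609.344 = 24317.188 m. 1 decahertz = 10 Hz, so 5.52 decahertz = 5.52 * 10 = 55.2 Hz. Combine: 24317.188 m * 55.2 Hz = 1342308.8 m/s. 1 mile/hour = 0.44704 m/s, so 1342308.8 m/s = 1342308.8 / 0.44704 = 3002659.2 mile/hour ≈ 3.003e+06 mile/hour (4 s.f.). Final answer: 3.003e+06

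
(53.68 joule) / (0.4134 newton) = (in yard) 142. Check: 53.68 joule = 53.68 J. 0.4134 newton = 0.4134 N. Combine: 53.68 J / 0.4134 N = 129.85002 m. 1 yard = 0.9144 m, so 129.85002 m = 129.85002 / 0.9144 = 142.00571 yard ≈ 142 yard (4 s.f.).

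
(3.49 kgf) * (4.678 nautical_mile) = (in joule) 1 kgf = 9.80665 N, so 3.49 kgf = 3.49 * 9.80665 = 34.225209 N. 1 nautical_mile = 1852 m, so 4.678 nautical_mile = 4.678 * 1852 = 8663.656 m. Combine: 34.225209 N * 8663.656 m = 296515.43 J. 296515.43 J = 296515.43 joule ≈ 2.965e+05 joule (4 s.f.). Final answer: 2.965e+05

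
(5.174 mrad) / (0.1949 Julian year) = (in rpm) 1 mrad = 0.001 rad, so 5.174 mrad = 5.174 * 0.001 = 0.005174 rad. 1 Julian year = 31557600 s, so 0.1949 Julian year = 0.1949 * 31557600 = 6150576.2 s. Combine: 0.005174 rad / 6150576.2 s = 8.4122199e-10 rad/s. 1 rpm = 0.10471976 rad/s, so 8.4122199e-10 rad/s = 8.4122199e-10 / 0.10471976 = 8.0330783e-09 rpm ≈ 8.033e-09 rpm (4 s.f.). Final answer: 8.033e-09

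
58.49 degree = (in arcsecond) 2.106e+05. Check: 1 degree = 0.017453293 rad, so 58.49 degree = 58.49 * 0.017453293 = 1.0208431 rad. 1 arcsecond = 4.8481368e-06 rad, so 1.0208431 rad = 1.0208431 / 4.8481368e-06 = 210564 arcsecond ≈ 2.106e+05 arcsecond (4 s.f.).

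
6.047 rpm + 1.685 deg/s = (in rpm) 1 rpm = 0.10471976 rad/s, so 6.047 rpm = 6.047 * 0.10471976 = 0.63324036 rad/s. 1 deg/s = 0.017453293 rad/s, so 1.685 deg/s = 1.685 * 0.017453293 = 0.029408798 rad/s. Sum: 0.63324036 + 0.029408798 = 0.66264916 rad/s. 1 rpm = 0.10471976 rad/s, so 0.66264916 rad/s = 0.66264916 / 0.10471976 = 6.3278333 rpm ≈ 6.328 rpm (4 s.f.). Final answer: 6.328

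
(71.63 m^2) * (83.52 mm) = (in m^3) 71.63 m^2 is already in m^2. 1 mm = 0.001 m, so 83.52 mm = 83.52 * 0.001 = 0.08352 m. Combine: 71.63 m^2 * 0.08352 m = 5.9825376 m^3. Result: 5.9825376 m^3 ≈ 5.983 m^3 (4 s.f.). Final answer: 5.983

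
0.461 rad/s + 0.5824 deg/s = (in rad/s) 0.461 rad/s is already in rad/s. 1 deg/s = 0.017453293 rad/s, so 0.5824 deg/s = 0.5824 * 0.017453293 = 0.010164798 rad/s. Sum: 0.461 + 0.010164798 = 0.4711648 rad/s. Result: 0.4711648 rad/s ≈ 0.4712 rad/s (4 s.f.). Final answer: 0.4712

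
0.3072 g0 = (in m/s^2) 1 g0 = 9.80665 m/s^2, so 0.3072 g0 = 0.3072 * 9.80665 = 3.0126029 m/s^2. Result: 3.0126029 m/s^2 ≈ 3.013 m/s^2 (4 s.f.). Final answer: 3.013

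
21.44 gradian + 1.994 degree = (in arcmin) 1277. Check: 1 gradian = 0.015707963 rad, so 21.44 gradian = 21.44 * 0.015707963 = 0.33677873 rad. 1 degree = 0.017453293 rad, so 1.994 degree = 1.994 * 0.017453293 = 0.034801865 rad. Sum: 0.33677873 + 0.034801865 = 0.3715806 rad. 1 arcmin = 0.00029088821 rad, so 0.3715806 rad = 0.3715806 / 0.00029088821 = 1277.4 arcmin ≈ 1277 arcmin (4 s.f.).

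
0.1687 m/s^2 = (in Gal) 16.87. Check: 1 Gal = 0.01 m/s^2, so 0.1687 m/s^2 = 0.1687 / 0.01 = 16.87 Gal.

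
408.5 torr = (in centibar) 1 torr = 133.32237 Pa, so 408.5 torr = 408.5 * 133.32237 = 54462.188 Pa. 1 centibar = 1000 Pa, so 54462.188 Pa = 54462.188 / 1000 = 54.462187 centibar ≈ 54.46 centibar (4 s.f.). Final answer: 54.46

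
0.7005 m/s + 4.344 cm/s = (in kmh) 0.7005 m/s is already in m/s. 1 cm/s = 0.01 m/s, so 4.344 cm/s = 4.344 * 0.01 = 0.04344 m/s. Sum: 0.7005 + 0.04344 = 0.74394 m/s. 1 kmh = 0.27777778 m/s, so 0.74394 m/s = 0.74394 / 0.27777778 = 2.678184 kmh ≈ 2.678 kmh (4 s.f.). Final answer: 2.678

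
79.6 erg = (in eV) 1 erg = 1e-07 J, so 79.6 erg = 79.6 * 1e-07 = 7.96e-06 J. 1 eV = 1.6021766e-19 J, so 7.96e-06 J = 7.96e-06 / 1.6021766e-19 = 4.9682412e+13 eV ≈ 4.968e+13 eV (4 s.f.). Final answer: 4.968e+13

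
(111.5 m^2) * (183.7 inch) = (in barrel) 3272. Check: 111.5 m^2 is already in m^2. 1 inch = 0.0254 m, so 183.7 inch = 183.7 * 0.0254 = 4.66598 m. Combine: 111.5 m^2 * 4.66598 m = 520.25677 m^3. 1 barrel = 0.15898729 m^3, so 520.25677 m^3 = 520.25677 / 0.15898729 = 3272.3166 barrel ≈ 3272 barrel (4 s.f.).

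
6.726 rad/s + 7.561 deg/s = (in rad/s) 6.726 rad/s is already in rad/s. 1 deg/s = 0.017453293 rad/s, so 7.561 deg/s = 7.561 * 0.017453293 = 0.13196434 rad/s. Sum: 6.726 + 0.13196434 = 6.8579643 rad/s. Result: 6.8579643 rad/s ≈ 6.858 rad/s (4 s.f.). Final answer: 6.858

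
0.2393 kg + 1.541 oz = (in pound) 0.6239. Check: 0.2393 kg is already in kg. 1 oz = 0.028349523 kg, so 1.541 oz = 1.541 * 0.028349523 = 0.043686615 kg. Sum: 0.2393 + 0.043686615 = 0.28298662 kg. 1 pound = 0.45359237 kg, so 0.28298662 kg = 0.28298662 / 0.45359237 = 0.62387869 pound ≈ 0.6239 pound (4 s.f.).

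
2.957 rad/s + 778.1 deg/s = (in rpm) 2.957 rad/s is already in rad/s. 1 deg/s = 0.017453293 rad/s, so 778.1 deg/s = 778.1 * 0.017453293 = 13.580407 rad/s. Sum: 2.957 + 13.580407 = 16.537407 rad/s. 1 rpm = 0.10471976 rad/s, so 16.537407 rad/s = 16.537407 / 0.10471976 = 157.9206 rpm ≈ 157.9 rpm (4 s.f.). Final answer: 157.9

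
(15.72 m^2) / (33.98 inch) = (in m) 15.72 m^2 is already in m^2. 1 inch = 0.0254 m, so 33.98 inch = 33.98 * 0.0254 = 0.863092 m. Combine: 15.72 m^2 / 0.863092 m = 18.213586 m. Result: 18.213586 m ≈ 18.21 m (4 s.f.). Final answer: 18.21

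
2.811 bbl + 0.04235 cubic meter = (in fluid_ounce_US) 1 bbl = 0.15898729 m^3, so 2.811 bbl = 2.811 * 0.15898729 = 0.44691329 m^3. 0.04235 cubic meter = 0.04235 m^3. Sum: 0.44691329 + 0.04235 = 0.48926329 m^3. 1 fluid_ounce_US = 2.957353e-05 m^3, so 0.48926329 m^3 = 0.48926329 / 2.957353e-05 = 16543.96 fluid_ounce_US ≈ 1.654e+04 fluid_ounce_US (4 s.f.). Final answer: 1.654e+04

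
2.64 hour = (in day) 0.11. Check: 1 hour = 3600 s, so 2.64 hour = 2.64 * 3600 = 9504 s. 1 day = 86400 s, so 9504 s = 9504 / 86400 = 0.11 day.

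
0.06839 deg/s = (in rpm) 0.0114. Check: 1 deg/s = 0.017453293 rad/s, so 0.06839 deg/s = 0.06839 * 0.017453293 = 0.0011936307 rad/s. 1 rpm = 0.10471976 rad/s, so 0.0011936307 rad/s = 0.0011936307 / 0.10471976 = 0.011398333 rpm ≈ 0.0114 rpm (4 s.f.).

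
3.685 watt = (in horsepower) 3.685 watt = 3.685 W. 1 horsepower = 745.69987 W, so 3.685 W = 3.685 / 745.69987 = 0.0049416664 horsepower ≈ 0.004942 horsepower (4 s.f.). Final answer: 0.004942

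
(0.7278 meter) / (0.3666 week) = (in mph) 7.343e-06. Check: 0.7278 meter = 0.7278 m. 1 week = 604800 s, so 0.3666 week = 0.3666 * 604800 = 221719.68 s. Combine: 0.7278 m / 221719.68 s = 3.2825232e-06 m/s. 1 mph = 0.44704 m/s, so 3.2825232e-06 m/s = 3.2825232e-06 / 0.44704 = 7.3427953e-06 mph ≈ 7.343e-06 mph (4 s.f.).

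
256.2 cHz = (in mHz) 2562. Check: 1 cHz = 0.01 Hz, so 256.2 cHz = 256.2 * 0.01 = 2.562 Hz. 1 mHz = 0.001 Hz, so 2.562 Hz = 2.562 / 0.001 = 2562 mHz.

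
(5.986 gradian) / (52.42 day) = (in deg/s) 1 gradian = 0.015707963 rad, so 5.986 gradian = 5.986 * 0.015707963 = 0.094027868 rad. 1 day = 86400 s, so 52.42 day = 52.42 * 86400 = 4529088 s. Combine: 0.094027868 rad / 4529088 s = 2.0760883e-08 rad/s. 1 deg/s = 0.017453293 rad/s, so 2.0760883e-08 rad/s = 2.0760883e-08 / 0.017453293 = 1.189511e-06 deg/s ≈ 1.19e-06 deg/s (4 s.f.). Final answer: 1.19e-06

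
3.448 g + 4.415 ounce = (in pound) 1 g = 0.001 kg, so 3.448 g = 3.448 * 0.001 = 0.003448 kg. 1 ounce = 0.028349523 kg, so 4.415 ounce = 4.415 * 0.028349523 = 0.12516314 kg. Sum: 0.003448 + 0.12516314 = 0.12861114 kg. 1 pound = 0.45359237 kg, so 0.12861114 kg = 0.12861114 / 0.45359237 = 0.28353904 pound ≈ 0.2835 pound (4 s.f.). Final answer: 0.2835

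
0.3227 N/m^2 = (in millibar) 0.3227 N/m^2 = 0.3227 Pa. 1 millibar = 100 Pa, so 0.3227 Pa = 0.3227 / 100 = 0.003227 millibar. Final answer: 0.003227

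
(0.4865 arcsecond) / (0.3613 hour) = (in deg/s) 1.039e-07. Check: 1 arcsecond = 4.8481368e-06 rad, so 0.4865 arcsecond = 0.4865 * 4.8481368e-06 = 2.3586186e-06 rad. 1 hour = 3600 s, so 0.3613 hour = 0.3613 * 3600 = 1300.68 s. Combine: 2.3586186e-06 rad / 1300.68 s = 1.8133734e-09 rad/s. 1 deg/s = 0.017453293 rad/s, so 1.8133734e-09 rad/s = 1.8133734e-09 / 0.017453293 = 1.0389864e-07 deg/s ≈ 1.039e-07 deg/s (4 s.f.).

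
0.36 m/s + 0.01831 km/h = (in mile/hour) 0.8167. Check: 0.36 m/s is already in m/s. 1 km/h = 0.27777778 m/s, so 0.01831 km/h = 0.01831 * 0.27777778 = 0.0050861111 m/s. Sum: 0.36 + 0.0050861111 = 0.36508611 m/s. 1 mile/hour = 0.44704 m/s, so 0.36508611 m/s = 0.36508611 / 0.44704 = 0.81667437 mile/hour ≈ 0.8167 mile/hour (4 s.f.).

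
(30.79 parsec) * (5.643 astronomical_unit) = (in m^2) 8.02e+29. Check: 1 parsec = 3.0856776e+16 m, so 30.79 parsec = 30.79 * 3.0856776e+16 = 9.5008013e+17 m. 1 astronomical_unit = 1.4959787e+11 m, so 5.643 astronomical_unit = 5.643 * 1.4959787e+11 = 8.4418078e+11 m. Combine: 9.5008013e+17 m * 8.4418078e+11 m = 8.0203939e+29 m^2. Result: 8.0203939e+29 m^2 ≈ 8.02e+29 m^2 (4 s.f.).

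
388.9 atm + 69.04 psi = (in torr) 1 atm = 101325 Pa, so 388.9 atm = 388.9 * 101325 = 39405292 Pa. 1 psi = 6894.7573 Pa, so 69.04 psi = 69.04 * 6894.7573 = 476014.04 Pa. Sum: 39405292 + 476014.04 = 39881307 Pa. 1 torr = 133.32237 Pa, so 39881307 Pa = 39881307 / 133.32237 = 299134.4 torr ≈ 2.991e+05 torr (4 s.f.). Final answer: 2.991e+05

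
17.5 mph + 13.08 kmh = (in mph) 25.63. Check: 1 mph = 0.44704 m/s, so 17.5 mph = 17.5 * 0.44704 = 7.8232 m/s. 1 kmh = 0.27777778 m/s, so 13.08 kmh = 13.08 * 0.27777778 = 3.6333333 m/s. Sum: 7.8232 + 3.6333333 = 11.456533 m/s. 1 mph = 0.44704 m/s, so 11.456533 m/s = 11.456533 / 0.44704 = 25.627535 mph ≈ 25.63 mph (4 s.f.).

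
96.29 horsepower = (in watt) 1 horsepower = 745.69987 W, so 96.29 horsepower = 96.29 * 745.69987 = 71803.441 W. 71803.441 W = 71803.441 watt ≈ 7.18e+04 watt (4 s.f.). Final answer: 7.18e+04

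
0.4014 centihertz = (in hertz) 0.004014. Check: 1 centihertz = 0.01 Hz, so 0.4014 centihertz = 0.4014 * 0.01 = 0.004014 Hz. 0.004014 Hz = 0.004014 hertz.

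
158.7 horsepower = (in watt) 1 horsepower = 745.69987 W, so 158.7 horsepower = 158.7 * 745.69987 = 118342.57 W. 118342.57 W = 118342.57 watt ≈ 1.183e+05 watt (4 s.f.). Final answer: 1.183e+05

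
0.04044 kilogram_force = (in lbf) 1 kilogram_force = 9.80665 N, so 0.04044 kilogram_force = 0.04044 * 9.80665 = 0.39658093 N. 1 lbf = 4.4482216 N, so 0.39658093 N = 0.39658093 / 4.4482216 = 0.089154939 lbf ≈ 0.08915 lbf (4 s.f.). Final answer: 0.08915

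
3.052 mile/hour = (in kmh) 4.912. Check: 1 mile/hour = 0.44704 m/s, so 3.052 mile/hour = 3.052 * 0.44704 = 1.3643661 m/s. 1 kmh = 0.27777778 m/s, so 1.3643661 m/s = 1.3643661 / 0.27777778 = 4.9117179 kmh ≈ 4.912 kmh (4 s.f.).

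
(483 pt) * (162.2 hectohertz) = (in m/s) 2764. Check: 1 pt = 0.00035277778 m, so 483 pt = 483 * 0.00035277778 = 0.17039167 m. 1 hectohertz = 100 Hz, so 162.2 hectohertz = 162.2 * 100 = 16220 Hz. Combine: 0.17039167 m * 16220 Hz = 2763.7528 m/s. Result: 2763.7528 m/s ≈ 2764 m/s (4 s.f.).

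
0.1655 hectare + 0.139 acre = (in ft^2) 1 hectare = 10000 m^2, so 0.1655 hectare = 0.1655 * 10000 = 1655 m^2. 1 acre = 4046.8564 m^2, so 0.139 acre = 0.139 * 4046.8564 = 562.51304 m^2. Sum: 1655 + 562.51304 = 2217.513 m^2. 1 ft^2 = 0.09290304 m^2, so 2217.513 m^2 = 2217.513 / 0.09290304 = 23869.112 ft^2 ≈ 2.387e+04 ft^2 (4 s.f.). Final answer: 2.387e+04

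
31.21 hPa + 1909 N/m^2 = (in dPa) 5.03e+04. Check: 1 hPa = 100 Pa, so 31.21 hPa = 31.21 * 100 = 3121 Pa. 1909 N/m^2 = 1909 Pa. Sum: 3121 + 1909 = 5030 Pa. 1 dPa = 0.1 Pa, so 5030 Pa = 5030 / 0.1 = 50300 dPa ≈ 5.03e+04 dPa (4 s.f.).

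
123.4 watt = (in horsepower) 123.4 watt = 123.4 W. 1 horsepower = 745.69987 W, so 123.4 W = 123.4 / 745.69987 = 0.16548213 horsepower ≈ 0.1655 horsepower (4 s.f.). Final answer: 0.1655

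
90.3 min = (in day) 1 min = 60 s, so 90.3 min = 90.3 * 60 = 5418 s. 1 day = 86400 s, so 5418 s = 5418 / 86400 = 0.062708333 day ≈ 0.06271 day (4 s.f.). Final answer: 0.06271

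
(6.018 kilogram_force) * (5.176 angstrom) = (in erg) 1 kilogram_force = 9.80665 N, so 6.018 kilogram_force = 6.018 * 9.80665 = 59.01642 N. 1 angstrom = 1e-10 m, so 5.176 angstrom = 5.176 * 1e-10 = 5.176e-10 m. Combine: 59.01642 N * 5.176e-10 m = 3.0546899e-08 J. 1 erg = 1e-07 J, so 3.0546899e-08 J = 3.0546899e-08 / 1e-07 = 0.30546899 erg ≈ 0.3055 erg (4 s.f.). Final answer: 0.3055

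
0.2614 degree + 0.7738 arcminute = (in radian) 0.004787. Check: 1 degree = 0.017453293 rad, so 0.2614 degree = 0.2614 * 0.017453293 = 0.0045622907 rad. 1 arcminute = 0.00029088821 rad, so 0.7738 arcminute = 0.7738 * 0.00029088821 = 0.0002250893 rad. Sum: 0.0045622907 + 0.0002250893 = 0.00478738 rad. 0.00478738 rad = 0.00478738 radian ≈ 0.004787 radian (4 s.f.).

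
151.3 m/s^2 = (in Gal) 1.513e+04. Check: 1 Gal = 0.01 m/s^2, so 151.3 m/s^2 = 151.3 / 0.01 = 15130 Gal ≈ 1.513e+04 Gal (4 s.f.).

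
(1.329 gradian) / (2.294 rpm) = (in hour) 1 gradian = 0.015707963 rad, so 1.329 gradian = 1.329 * 0.015707963 = 0.020875883 rad. 1 rpm = 0.10471976 rad/s, so 2.294 rpm = 2.294 * 0.10471976 = 0.24022712 rad/s. Combine: 0.020875883 rad / 0.24022712 rad/s = 0.08690061 s. 1 hour = 3600 s, so 0.08690061 s = 0.08690061 / 3600 = 2.4139058e-05 hour ≈ 2.414e-05 hour (4 s.f.). Final answer: 2.414e-05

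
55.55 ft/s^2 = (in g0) 1.727. Check: 1 ft/s^2 = 0.3048 m/s^2, so 55.55 ft/s^2 = 55.55 * 0.3048 = 16.93164 m/s^2. 1 g0 = 9.80665 m/s^2, so 16.93164 m/s^2 = 16.93164 / 9.80665 = 1.7265468 g0 ≈ 1.727 g0 (4 s.f.).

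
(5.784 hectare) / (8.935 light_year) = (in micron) 6.842e-07. Check: 1 hectare = 10000 m^2, so 5.784 hectare = 5.784 * 10000 = 57840 m^2. 1 light_year = 9.4607305e+15 m, so 8.935 light_year = 8.935 * 9.4607305e+15 = 8.4531627e+16 m. Combine: 57840 m^2 / 8.4531627e+16 m = 6.8424094e-13 m. 1 micron = 1e-06 m, so 6.8424094e-13 m = 6.8424094e-13 / 1e-06 = 6.8424094e-07 micron ≈ 6.842e-07 micron (4 s.f.).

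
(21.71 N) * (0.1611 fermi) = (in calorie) 21.71 N is already in N. 1 fermi = 1e-15 m, so 0.1611 fermi = 0.1611 * 1e-15 = 1.611e-16 m. Combine: 21.71 N * 1.611e-16 m = 3.497481e-15 J. 1 calorie = 4.184 J, so 3.497481e-15 J = 3.497481e-15 / 4.184 = 8.3591802e-16 calorie ≈ 8.359e-16 calorie (4 s.f.). Final answer: 8.359e-16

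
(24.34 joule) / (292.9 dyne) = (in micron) 24.34 joule = 24.34 J. 1 dyne = 1e-05 N, so 292.9 dyne = 292.9 * 1e-05 = 0.002929 N. Combine: 24.34 J / 0.002929 N = 8310.0034 m. 1 micron = 1e-06 m, so 8310.0034 m = 8310.0034 / 1e-06 = 8.3100034e+09 micron ≈ 8.31e+09 micron (4 s.f.). Final answer: 8.31e+09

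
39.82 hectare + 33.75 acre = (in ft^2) 1 hectare = 10000 m^2, so 39.82 hectare = 39.82 * 10000 = 398200 m^2. 1 acre = 4046.8564 m^2, so 33.75 acre = 33.75 * 4046.8564 = 136581.4 m^2. Sum: 398200 + 136581.4 = 534781.4 m^2. 1 ft^2 = 0.09290304 m^2, so 534781.4 m^2 = 534781.4 / 0.09290304 = 5756339.1 ft^2 ≈ 5.756e+06 ft^2 (4 s.f.). Final answer: 5.756e+06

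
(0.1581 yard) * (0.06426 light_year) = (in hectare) 8.789e+09. Check: 1 yard = 0.9144 m, so 0.1581 yard = 0.1581 * 0.9144 = 0.14456664 m. 1 light_year = 9.4607305e+15 m, so 0.06426 light_year = 0.06426 * 9.4607305e+15 = 6.0794654e+14 m. Combine: 0.14456664 m * 6.0794654e+14 m = 8.7888789e+13 m^2. 1 hectare = 10000 m^2, so 8.7888789e+13 m^2 = 8.7888789e+13 / 10000 = 8.7888789e+09 hectare ≈ 8.789e+09 hectare (4 s.f.).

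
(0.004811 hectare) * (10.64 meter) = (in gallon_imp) 1.126e+05. Check: 1 hectare = 10000 m^2, so 0.004811 hectare = 0.004811 * 10000 = 48.11 m^2. 10.64 meter = 10.64 m. Combine: 48.11 m^2 * 10.64 m = 511.8904 m^3. 1 gallon_imp = 0.00454609 m^3, so 511.8904 m^3 = 511.8904 / 0.00454609 = 112600.15 gallon_imp ≈ 1.126e+05 gallon_imp (4 s.f.).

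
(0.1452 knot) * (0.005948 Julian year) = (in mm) 1 knot = 0.51444444 m/s, so 0.1452 knot = 0.1452 * 0.51444444 = 0.074697333 m/s. 1 Julian year = 31557600 s, so 0.005948 Julian year = 0.005948 * 31557600 = 187704.6 s. Combine: 0.074697333 m/s * 187704.6 s = 14021.033 m. 1 mm = 0.001 m, so 14021.033 m = 14021.033 / 0.001 = 14021033 mm ≈ 1.402e+07 mm (4 s.f.). Final answer: 1.402e+07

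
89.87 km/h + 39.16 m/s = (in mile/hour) 143.4. Check: 1 km/h = 0.27777778 m/s, so 89.87 km/h = 89.87 * 0.27777778 = 24.963889 m/s. 39.16 m/s is already in m/s. Sum: 24.963889 + 39.16 = 64.123889 m/s. 1 mile/hour = 0.44704 m/s, so 64.123889 m/s = 64.123889 / 0.44704 = 143.44105 mile/hour ≈ 143.4 mile/hour (4 s.f.).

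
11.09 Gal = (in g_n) 1 Gal = 0.01 m/s^2, so 11.09 Gal = 11.09 * 0.01 = 0.1109 m/s^2. 1 g_n = 9.80665 m/s^2, so 0.1109 m/s^2 = 0.1109 / 9.80665 = 0.011308653 g_n ≈ 0.01131 g_n (4 s.f.). Final answer: 0.01131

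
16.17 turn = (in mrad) 1.016e+05. Check: 1 turn = 6.2831853 rad, so 16.17 turn = 16.17 * 6.2831853 = 101.59911 rad. 1 mrad = 0.001 rad, so 101.59911 rad = 101.59911 / 0.001 = 101599.11 mrad ≈ 1.016e+05 mrad (4 s.f.).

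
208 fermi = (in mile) 1 fermi = 1e-15 m, so 208 fermi = 208 * 1e-15 = 2.08e-13 m. 1 mile = 1609.344 m, so 2.08e-13 m = 2.08e-13 / 1609.344 = 1.2924521e-16 mile ≈ 1.292e-16 mile (4 s.f.). Final answer: 1.292e-16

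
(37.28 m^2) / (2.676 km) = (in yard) 0.01524. Check: 37.28 m^2 is already in m^2. 1 km = 1000 m, so 2.676 km = 2.676 * 1000 = 2676 m. Combine: 37.28 m^2 / 2676 m = 0.013931241 m. 1 yard = 0.9144 m, so 0.013931241 m = 0.013931241 / 0.9144 = 0.01523539 yard ≈ 0.01524 yard (4 s.f.).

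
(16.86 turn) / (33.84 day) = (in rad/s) 1 turn = 6.2831853 rad, so 16.86 turn = 16.86 * 6.2831853 = 105.9345 rad. 1 day = 86400 s, so 33.84 day = 33.84 * 86400 = 2923776 s. Combine: 105.9345 rad / 2923776 s = 3.6232086e-05 rad/s. Result: 3.6232086e-05 rad/s ≈ 3.623e-05 rad/s (4 s.f.). Final answer: 3.623e-05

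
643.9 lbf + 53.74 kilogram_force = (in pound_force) 1 lbf = 4.4482216 N, so 643.9 lbf = 643.9 * 4.4482216 = 2864.2099 N. 1 kilogram_force = 9.80665 N, so 53.74 kilogram_force = 53.74 * 9.80665 = 527.00937 N. Sum: 2864.2099 + 527.00937 = 3391.2193 N. 1 pound_force = 4.4482216 N, so 3391.2193 N = 3391.2193 / 4.4482216 = 762.37642 pound_force ≈ 762.4 pound_force (4 s.f.). Final answer: 762.4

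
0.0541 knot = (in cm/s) 1 knot = 0.51444444 m/s, so 0.0541 knot = 0.0541 * 0.51444444 = 0.027831444 m/s. 1 cm/s = 0.01 m/s, so 0.027831444 m/s = 0.027831444 / 0.01 = 2.7831444 cm/s ≈ 2.783 cm/s (4 s.f.). Final answer: 2.783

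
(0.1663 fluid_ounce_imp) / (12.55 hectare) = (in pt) 1 fluid_ounce_imp = 2.8413063e-05 m^3, so 0.1663 fluid_ounce_imp = 0.1663 * 2.8413063e-05 = 4.7250923e-06 m^3. 1 hectare = 10000 m^2, so 12.55 hectare = 12.55 * 10000 = 125500 m^2. Combine: 4.7250923e-06 m^3 / 125500 m^2 = 3.7650138e-11 m. 1 pt = 0.00035277778 m, so 3.7650138e-11 m = 3.7650138e-11 / 0.00035277778 = 1.067248e-07 pt ≈ 1.067e-07 pt (4 s.f.). Final answer: 1.067e-07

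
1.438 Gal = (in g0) 0.001466. Check: 1 Gal = 0.01 m/s^2, so 1.438 Gal = 1.438 * 0.01 = 0.01438 m/s^2. 1 g0 = 9.80665 m/s^2, so 0.01438 m/s^2 = 0.01438 / 9.80665 = 0.0014663519 g0 ≈ 0.001466 g0 (4 s.f.).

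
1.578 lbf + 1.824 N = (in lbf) 1.988. Check: 1 lbf = 4.4482216 N, so 1.578 lbf = 1.578 * 4.4482216 = 7.0192937 N. 1.824 N is already in N. Sum: 7.0192937 + 1.824 = 8.8432937 N. 1 lbf = 4.4482216 N, so 8.8432937 N = 8.8432937 / 4.4482216 = 1.9880515 lbf ≈ 1.988 lbf (4 s.f.).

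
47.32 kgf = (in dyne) 4.641e+07. Check: 1 kgf = 9.80665 N, so 47.32 kgf = 47.32 * 9.80665 = 464.05068 N. 1 dyne = 1e-05 N, so 464.05068 N = 464.05068 / 1e-05 = 46405068 dyne ≈ 4.641e+07 dyne (4 s.f.).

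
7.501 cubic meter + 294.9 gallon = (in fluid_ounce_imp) 7.501 cubic meter = 7.501 m^3. 1 gallon = 0.0037854118 m^3, so 294.9 gallon = 294.9 * 0.0037854118 = 1.1163179 m^3. Sum: 7.501 + 1.1163179 = 8.6173179 m^3. 1 fluid_ounce_imp = 2.8413063e-05 m^3, so 8.6173179 m^3 = 8.6173179 / 2.8413063e-05 = 303287.19 fluid_ounce_imp ≈ 3.033e+05 fluid_ounce_imp (4 s.f.). Final answer: 3.033e+05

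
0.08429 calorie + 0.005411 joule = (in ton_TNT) 1 calorie = 4.184 J, so 0.08429 calorie = 0.08429 * 4.184 = 0.35266936 J. 0.005411 joule = 0.005411 J. Sum: 0.35266936 + 0.005411 = 0.35808036 J. 1 ton_TNT = 4.184e+09 J, so 0.35808036 J = 0.35808036 / 4.184e+09 = 8.558326e-11 ton_TNT ≈ 8.558e-11 ton_TNT (4 s.f.). Final answer: 8.558e-11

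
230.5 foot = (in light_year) 1 foot = 0.3048 m, so 230.5 foot = 230.5 * 0.3048 = 70.2564 m. 1 light_year = 9.4607305e+15 m, so 70.2564 m = 70.2564 / 9.4607305e+15 = 7.4261073e-15 light_year ≈ 7.426e-15 light_year (4 s.f.). Final answer: 7.426e-15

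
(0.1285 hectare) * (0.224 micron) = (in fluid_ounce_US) 9.733. Check: 1 hectare = 10000 m^2, so 0.1285 hectare = 0.1285 * 10000 = 1285 m^2. 1 micron = 1e-06 m, so 0.224 micron = 0.224 * 1e-06 = 2.24e-07 m. Combine: 1285 m^2 * 2.24e-07 m = 0.00028784 m^3. 1 fluid_ounce_US = 2.957353e-05 m^3, so 0.00028784 m^3 = 0.00028784 / 2.957353e-05 = 9.7330283 fluid_ounce_US ≈ 9.733 fluid_ounce_US (4 s.f.).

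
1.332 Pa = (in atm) 1.315e-05. Check: 1 atm = 101325 Pa, so 1.332 Pa = 1.332 / 101325 = 1.3145818e-05 atm ≈ 1.315e-05 atm (4 s.f.).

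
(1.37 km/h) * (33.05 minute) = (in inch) 2.971e+04. Check: 1 km/h = 0.27777778 m/s, so 1.37 km/h = 1.37 * 0.27777778 = 0.38055556 m/s. 1 minute = 60 s, so 33.05 minute = 33.05 * 60 = 1983 s. Combine: 0.38055556 m/s * 1983 s = 754.64167 m. 1 inch = 0.0254 m, so 754.64167 m = 754.64167 / 0.0254 = 29710.302 inch ≈ 2.971e+04 inch (4 s.f.).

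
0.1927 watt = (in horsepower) 0.1927 watt = 0.1927 W. 1 horsepower = 745.69987 W, so 0.1927 W = 0.1927 / 745.69987 = 0.00025841496 horsepower ≈ 0.0002584 horsepower (4 s.f.). Final answer: 0.0002584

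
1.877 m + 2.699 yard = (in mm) 1.877 m is already in m. 1 yard = 0.9144 m, so 2.699 yard = 2.699 * 0.9144 = 2.4679656 m. Sum: 1.877 + 2.4679656 = 4.3449656 m. 1 mm = 0.001 m, so 4.3449656 m = 4.3449656 / 0.001 = 4344.9656 mm ≈ 4345 mm (4 s.f.). Final answer: 4345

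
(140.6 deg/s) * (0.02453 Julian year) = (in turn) 1 deg/s = 0.017453293 rad/s, so 140.6 deg/s = 140.6 * 0.017453293 = 2.4539329 rad/s. 1 Julian year = 31557600 s, so 0.02453 Julian year = 0.02453 * 31557600 = 774107.93 s. Combine: 2.4539329 rad/s * 774107.93 s = 1899608.9 rad. 1 turn = 6.2831853 rad, so 1899608.9 rad = 1899608.9 / 6.2831853 = 302332.15 turn ≈ 3.023e+05 turn (4 s.f.). Final answer: 3.023e+05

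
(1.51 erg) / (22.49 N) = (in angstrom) 1 erg = 1e-07 J, so 1.51 erg = 1.51 * 1e-07 = 1.51e-07 J. 22.49 N is already in N. Combine: 1.51e-07 J / 22.49 N = 6.7140952e-09 m. 1 angstrom = 1e-10 m, so 6.7140952e-09 m = 6.7140952e-09 / 1e-10 = 67.140952 angstrom ≈ 67.14 angstrom (4 s.f.). Final answer: 67.14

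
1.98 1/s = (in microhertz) 1.98e+06. Check: 1.98 1/s = 1.98 Hz. 1 microhertz = 1e-06 Hz, so 1.98 Hz = 1.98 / 1e-06 = 1980000 microhertz ≈ 1.98e+06 microhertz (4 s.f.).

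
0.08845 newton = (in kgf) 0.009019. Check: 0.08845 newton = 0.08845 N. 1 kgf = 9.80665 N, so 0.08845 N = 0.08845 / 9.80665 = 0.0090193899 kgf ≈ 0.009019 kgf (4 s.f.).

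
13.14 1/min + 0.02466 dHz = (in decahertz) 0.02215. Check: 1 1/min = 0.016666667 Hz, so 13.14 1/min = 13.14 * 0.016666667 = 0.219 Hz. 1 dHz = 0.1 Hz, so 0.02466 dHz = 0.02466 * 0.1 = 0.002466 Hz. Sum: 0.219 + 0.002466 = 0.221466 Hz. 1 decahertz = 10 Hz, so 0.221466 Hz = 0.221466 / 10 = 0.0221466 decahertz ≈ 0.02215 decahertz (4 s.f.).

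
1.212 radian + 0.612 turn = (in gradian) 322. Check: 1.212 radian = 1.212 rad. 1 turn = 6.2831853 rad, so 0.612 turn = 0.612 * 6.2831853 = 3.8453094 rad. Sum: 1.212 + 3.8453094 = 5.0573094 rad. 1 gradian = 0.015707963 rad, so 5.0573094 rad = 5.0573094 / 0.015707963 = 321.95832 gradian ≈ 322 gradian (4 s.f.).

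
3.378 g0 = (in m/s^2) 33.13. Check: 1 g0 = 9.80665 m/s^2, so 3.378 g0 = 3.378 * 9.80665 = 33.126864 m/s^2. Result: 33.126864 m/s^2 ≈ 33.13 m/s^2 (4 s.f.).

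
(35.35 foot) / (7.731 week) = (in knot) 4.479e-06. Check: 1 foot = 0.3048 m, so 35.35 foot = 35.35 * 0.3048 = 10.77468 m. 1 week = 604800 s, so 7.731 week = 7.731 * 604800 = 4675708.8 s. Combine: 10.77468 m / 4675708.8 s = 2.304395e-06 m/s. 1 knot = 0.51444444 m/s, so 2.304395e-06 m/s = 2.304395e-06 / 0.51444444 = 4.4793855e-06 knot ≈ 4.479e-06 knot (4 s.f.).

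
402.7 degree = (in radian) 1 degree = 0.017453293 rad, so 402.7 degree = 402.7 * 0.017453293 = 7.0284409 rad. 7.0284409 rad = 7.0284409 radian ≈ 7.028 radian (4 s.f.). Final answer: 7.028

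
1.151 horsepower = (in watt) 1 horsepower = 745.69987 W, so 1.151 horsepower = 1.151 * 745.69987 = 858.30055 W. 858.30055 W = 858.30055 watt ≈ 858.3 watt (4 s.f.). Final answer: 858.3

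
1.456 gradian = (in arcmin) 78.62. Check: 1 gradian = 0.015707963 rad, so 1.456 gradian = 1.456 * 0.015707963 = 0.022870795 rad. 1 arcmin = 0.00029088821 rad, so 0.022870795 rad = 0.022870795 / 0.00029088821 = 78.624 arcmin ≈ 78.62 arcmin (4 s.f.).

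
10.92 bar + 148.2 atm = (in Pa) 1 bar = 100000 Pa, so 10.92 bar = 10.92 * 100000 = 1092000 Pa. 1 atm = 101325 Pa, so 148.2 atm = 148.2 * 101325 = 15016365 Pa. Sum: 1092000 + 15016365 = 16108365 Pa. Result: 16108365 Pa ≈ 1.611e+07 Pa (4 s.f.). Final answer: 1.611e+07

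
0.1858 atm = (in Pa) 1 atm = 101325 Pa, so 0.1858 atm = 0.1858 * 101325 = 18826.185 Pa. Result: 18826.185 Pa ≈ 1.883e+04 Pa (4 s.f.). Final answer: 1.883e+04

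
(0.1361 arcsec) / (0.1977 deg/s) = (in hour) 1 arcsec = 4.8481368e-06 rad, so 0.1361 arcsec = 0.1361 * 4.8481368e-06 = 6.5983142e-07 rad. 1 deg/s = 0.017453293 rad/s, so 0.1977 deg/s = 0.1977 * 0.017453293 = 0.0034505159 rad/s. Combine: 6.5983142e-07 rad / 0.0034505159 rad/s = 0.00019122689 s. 1 hour = 3600 s, so 0.00019122689 s = 0.00019122689 / 3600 = 5.311858e-08 hour ≈ 5.312e-08 hour (4 s.f.). Final answer: 5.312e-08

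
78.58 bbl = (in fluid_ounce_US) 1 bbl = 0.15898729 m^3, so 78.58 bbl = 78.58 * 0.15898729 = 12.493222 m^3. 1 fluid_ounce_US = 2.957353e-05 m^3, so 12.493222 m^3 = 12.493222 / 2.957353e-05 = 422446.08 fluid_ounce_US ≈ 4.224e+05 fluid_ounce_US (4 s.f.). Final answer: 4.224e+05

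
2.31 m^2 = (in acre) 0.0005708. Check: 1 acre = 4046.8564 m^2, so 2.31 m^2 = 2.31 / 4046.8564 = 0.00057081343 acre ≈ 0.0005708 acre (4 s.f.).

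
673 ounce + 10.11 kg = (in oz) 1 ounce = 0.028349523 kg, so 673 ounce = 673 * 0.028349523 = 19.079229 kg. 10.11 kg is already in kg. Sum: 19.079229 + 10.11 = 29.189229 kg. 1 oz = 0.028349523 kg, so 29.189229 kg = 29.189229 / 0.028349523 = 1029.6198 oz ≈ 1030 oz (4 s.f.). Final answer: 1030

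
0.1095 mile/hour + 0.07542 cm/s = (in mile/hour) 0.1112. Check: 1 mile/hour = 0.44704 m/s, so 0.1095 mile/hour = 0.1095 * 0.44704 = 0.04895088 m/s. 1 cm/s = 0.01 m/s, so 0.07542 cm/s = 0.07542 * 0.01 = 0.0007542 m/s. Sum: 0.04895088 + 0.0007542 = 0.04970508 m/s. 1 mile/hour = 0.44704 m/s, so 0.04970508 m/s = 0.04970508 / 0.44704 = 0.1111871 mile/hour ≈ 0.1112 mile/hour (4 s.f.).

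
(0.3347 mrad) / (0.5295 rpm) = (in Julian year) 1.913e-10. Check: 1 mrad = 0.001 rad, so 0.3347 mrad = 0.3347 * 0.001 = 0.0003347 rad. 1 rpm = 0.10471976 rad/s, so 0.5295 rpm = 0.5295 * 0.10471976 = 0.05544911 rad/s. Combine: 0.0003347 rad / 0.05544911 rad/s = 0.0060361654 s. 1 Julian year = 31557600 s, so 0.0060361654 s = 0.0060361654 / 31557600 = 1.9127454e-10 Julian year ≈ 1.913e-10 Julian year (4 s.f.).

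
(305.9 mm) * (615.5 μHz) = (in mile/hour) 1 mm = 0.001 m, so 305.9 mm = 305.9 * 0.001 = 0.3059 m. 1 μHz = 1e-06 Hz, so 615.5 μHz = 615.5 * 1e-06 = 0.0006155 Hz. Combine: 0.3059 m * 0.0006155 Hz = 0.00018828145 m/s. 1 mile/hour = 0.44704 m/s, so 0.00018828145 m/s = 0.00018828145 / 0.44704 = 0.00042117361 mile/hour ≈ 0.0004212 mile/hour (4 s.f.). Final answer: 0.0004212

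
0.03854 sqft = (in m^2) 1 sqft = 0.09290304 m^2, so 0.03854 sqft = 0.03854 * 0.09290304 = 0.0035804832 m^2. Result: 0.0035804832 m^2 ≈ 0.00358 m^2 (4 s.f.). Final answer: 0.00358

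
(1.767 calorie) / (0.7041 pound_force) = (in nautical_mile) 0.001275. Check: 1 calorie = 4.184 J, so 1.767 calorie = 1.767 * 4.184 = 7.393128 J. 1 pound_force = 4.4482216 N, so 0.7041 pound_force = 0.7041 * 4.4482216 = 3.1319928 N. Combine: 7.393128 J / 3.1319928 N = 2.3605188 m. 1 nautical_mile = 1852 m, so 2.3605188 m = 2.3605188 / 1852 = 0.0012745782 nautical_mile ≈ 0.001275 nautical_mile (4 s.f.).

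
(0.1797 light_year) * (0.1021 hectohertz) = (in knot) 3.374e+16. Check: 1 light_year = 9.4607305e+15 m, so 0.1797 light_year = 0.1797 * 9.4607305e+15 = 1.7000933e+15 m. 1 hectohertz = 100 Hz, so 0.1021 hectohertz = 0.1021 * 100 = 10.21 Hz. Combine: 1.7000933e+15 m * 10.21 Hz = 1.7357952e+16 m/s. 1 knot = 0.51444444 m/s, so 1.7357952e+16 m/s = 1.7357952e+16 / 0.51444444 = 3.374116e+16 knot ≈ 3.374e+16 knot (4 s.f.).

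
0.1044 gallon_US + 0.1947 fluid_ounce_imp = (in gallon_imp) 1 gallon_US = 0.0037854118 m^3, so 0.1044 gallon_US = 0.1044 * 0.0037854118 = 0.00039519699 m^3. 1 fluid_ounce_imp = 2.8413063e-05 m^3, so 0.1947 fluid_ounce_imp = 0.1947 * 2.8413063e-05 = 5.5320233e-06 m^3. Sum: 0.00039519699 + 5.5320233e-06 = 0.00040072901 m^3. 1 gallon_imp = 0.00454609 m^3, so 0.00040072901 m^3 = 0.00040072901 / 0.00454609 = 0.08814806 gallon_imp ≈ 0.08815 gallon_imp (4 s.f.). Final answer: 0.08815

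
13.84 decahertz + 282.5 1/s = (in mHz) 1 decahertz = 10 Hz, so 13.84 decahertz = 13.84 * 10 = 138.4 Hz. 282.5 1/s = 282.5 Hz. Sum: 138.4 + 282.5 = 420.9 Hz. 1 mHz = 0.001 Hz, so 420.9 Hz = 420.9 / 0.001 = 420900 mHz ≈ 4.209e+05 mHz (4 s.f.). Final answer: 4.209e+05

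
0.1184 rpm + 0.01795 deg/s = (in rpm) 1 rpm = 0.10471976 rad/s, so 0.1184 rpm = 0.1184 * 0.10471976 = 0.012398819 rad/s. 1 deg/s = 0.017453293 rad/s, so 0.01795 deg/s = 0.01795 * 0.017453293 = 0.0003132866 rad/s. Sum: 0.012398819 + 0.0003132866 = 0.012712106 rad/s. 1 rpm = 0.10471976 rad/s, so 0.012712106 rad/s = 0.012712106 / 0.10471976 = 0.12139167 rpm ≈ 0.1214 rpm (4 s.f.). Final answer: 0.1214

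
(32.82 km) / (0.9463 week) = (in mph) 0.1283. Check: 1 km = 1000 m, so 32.82 km = 32.82 * 1000 = 32820 m. 1 week = 604800 s, so 0.9463 week = 0.9463 * 604800 = 572322.24 s. Combine: 32820 m / 572322.24 s = 0.057345317 m/s. 1 mph = 0.44704 m/s, so 0.057345317 m/s = 0.057345317 / 0.44704 = 0.12827782 mph ≈ 0.1283 mph (4 s.f.).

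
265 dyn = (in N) 1 dyn = 1e-05 N, so 265 dyn = 265 * 1e-05 = 0.00265 N. Result: 0.00265 N. Final answer: 0.00265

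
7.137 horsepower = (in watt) 1 horsepower = 745.69987 W, so 7.137 horsepower = 7.137 * 745.69987 = 5322.06 W. 5322.06 W = 5322.06 watt ≈ 5322 watt (4 s.f.). Final answer: 5322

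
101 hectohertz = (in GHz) 1.01e-05. Check: 1 hectohertz = 100 Hz, so 101 hectohertz = 101 * 100 = 10100 Hz. 1 GHz = 1e+09 Hz, so 10100 Hz = 10100 / 1e+09 = 1.01e-05 GHz.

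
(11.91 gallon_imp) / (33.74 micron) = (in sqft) 1.727e+04. Check: 1 gallon_imp = 0.00454609 m^3, so 11.91 gallon_imp = 11.91 * 0.00454609 = 0.054143932 m^3. 1 micron = 1e-06 m, so 33.74 micron = 33.74 * 1e-06 = 3.374e-05 m. Combine: 0.054143932 m^3 / 3.374e-05 m = 1604.7401 m^2. 1 sqft = 0.09290304 m^2, so 1604.7401 m^2 = 1604.7401 / 0.09290304 = 17273.279 sqft ≈ 1.727e+04 sqft (4 s.f.).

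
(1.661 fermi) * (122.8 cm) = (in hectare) 1 fermi = 1e-15 m, so 1.661 fermi = 1.661 * 1e-15 = 1.661e-15 m. 1 cm = 0.01 m, so 122.8 cm = 122.8 * 0.01 = 1.228 m. Combine: 1.661e-15 m * 1.228 m = 2.039708e-15 m^2. 1 hectare = 10000 m^2, so 2.039708e-15 m^2 = 2.039708e-15 / 10000 = 2.039708e-19 hectare ≈ 2.04e-19 hectare (4 s.f.). Final answer: 2.04e-19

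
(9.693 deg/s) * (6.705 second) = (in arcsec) 1 deg/s = 0.017453293 rad/s, so 9.693 deg/s = 9.693 * 0.017453293 = 0.16917476 rad/s. 6.705 second = 6.705 s. Combine: 0.16917476 rad/s * 6.705 s = 1.1343168 rad. 1 arcsec = 4.8481368e-06 rad, so 1.1343168 rad = 1.1343168 / 4.8481368e-06 = 233969.63 arcsec ≈ 2.34e+05 arcsec (4 s.f.). Final answer: 2.34e+05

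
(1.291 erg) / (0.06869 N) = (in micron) 1 erg = 1e-07 J, so 1.291 erg = 1.291 * 1e-07 = 1.291e-07 J. 0.06869 N is already in N. Combine: 1.291e-07 J / 0.06869 N = 1.8794584e-06 m. 1 micron = 1e-06 m, so 1.8794584e-06 m = 1.8794584e-06 / 1e-06 = 1.8794584 micron ≈ 1.879 micron (4 s.f.). Final answer: 1.879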